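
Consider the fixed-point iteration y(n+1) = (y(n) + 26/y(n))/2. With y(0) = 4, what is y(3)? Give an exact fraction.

1468273/287952

y(1) = (4 + 26/4)/2 = 21/4.
y(2) = (21/4 + 26/(21/4))/2 = 857/168.
y(3) = (857/168 + 26/(857/168))/2 = 1468273/287952.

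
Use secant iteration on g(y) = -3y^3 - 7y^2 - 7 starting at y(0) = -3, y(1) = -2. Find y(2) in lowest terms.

-5/2

g(-3) = 11, g(-2) = -11. y(2) = (-2) - (-11)·((-2) - (-3))/((-11) - 11) = -5/2.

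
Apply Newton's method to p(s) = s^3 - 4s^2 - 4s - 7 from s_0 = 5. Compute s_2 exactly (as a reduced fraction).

4891847/966177

p'(s) = 3s^2 - 8s - 4.
p(5) = -2, p'(5) = 31, so s_1 = 5 - (-2)/31 = 157/31.
p(157/31) = 1372/29791, p'(157/31) = 31167/961, so s_2 = (157/31) - (1372/29791)/(31167/961) = 4891847/966177.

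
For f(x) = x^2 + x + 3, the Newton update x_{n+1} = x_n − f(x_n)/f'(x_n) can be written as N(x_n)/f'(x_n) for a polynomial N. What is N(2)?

f'(x) = 2x + 1.
N(x) = x·f'(x) − f(x) = x·(2x + 1) − (x^2 + x + 3) = x^2 − 3.
N(2) = 1.

1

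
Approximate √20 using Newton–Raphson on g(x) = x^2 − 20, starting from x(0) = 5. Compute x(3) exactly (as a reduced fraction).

51841/11592

g'(x) = 2x.
g(5) = 5, g'(5) = 10, so x(1) = 5 − 5/10 = 9/2.
g(9/2) = 1/4, g'(9/2) = 9, so x(2) = (9/2) − (1/4)/9 = 161/36.
g(161/36) = 1/1296, g'(161/36) = 161/18, so x(3) = (161/36) − (1/1296)/(161/18) = 51841/11592.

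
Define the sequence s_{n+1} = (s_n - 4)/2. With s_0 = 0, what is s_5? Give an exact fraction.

-31/8

s_1 = (0 - 4)/2 = -2.
s_2 = ((-2) - 4)/2 = -3.
s_3 = ((-3) - 4)/2 = -7/2.
s_4 = ((-7/2) - 4)/2 = -15/4.
s_5 = ((-15/4) - 4)/2 = -31/8.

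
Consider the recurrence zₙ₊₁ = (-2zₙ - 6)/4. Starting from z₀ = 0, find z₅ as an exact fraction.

z₁ = (-2·0 - 6)/4 = -3/2.
z₂ = (-2·(-3/2) - 6)/4 = -3/4.
z₃ = (-2·(-3/4) - 6)/4 = -9/8.
z₄ = (-2·(-9/8) - 6)/4 = -15/16.
z₅ = (-2·(-15/16) - 6)/4 = -33/32.

-33/32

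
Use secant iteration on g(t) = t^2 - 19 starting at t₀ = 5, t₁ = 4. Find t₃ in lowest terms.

109/25

g(5) = 6, g(4) = -3. t₂ = 4 - (-3)·(4 - 5)/((-3) - 6) = 13/3.
g(4) = -3, g(13/3) = -2/9. t₃ = (13/3) - (-2/9)·((13/3) - 4)/((-2/9) - (-3)) = 109/25.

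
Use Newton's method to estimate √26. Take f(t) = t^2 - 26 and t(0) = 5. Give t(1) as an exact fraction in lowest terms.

f'(t) = 2t.
f(5) = -1, f'(5) = 10, so t(1) = 5 - (-1)/10 = 51/10.

51/10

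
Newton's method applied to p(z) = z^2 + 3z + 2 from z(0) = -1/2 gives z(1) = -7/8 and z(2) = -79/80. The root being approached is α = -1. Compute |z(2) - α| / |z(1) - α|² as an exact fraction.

4/5

z(1) - α = -7/8 - (-1) = -7/8 + 1 = 1/8, so |z(1) - α| = 1/8.
z(2) - α = -79/80 - (-1) = -79/80 + 1 = 1/80, so |z(2) - α| = 1/80.
|z(1) - α|² = 1/64.
Ratio = (1/80) / (1/64) = 4/5.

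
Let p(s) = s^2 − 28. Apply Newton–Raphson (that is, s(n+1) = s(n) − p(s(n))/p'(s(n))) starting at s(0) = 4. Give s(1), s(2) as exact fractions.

p'(s) = 2s.
p(4) = −12, p'(4) = 8, so s(1) = 4 − (−12)/8 = 11/2.
p(11/2) = 9/4, p'(11/2) = 11, so s(2) = (11/2) − (9/4)/11 = 233/44.

s(1) = 11/2, s(2) = 233/44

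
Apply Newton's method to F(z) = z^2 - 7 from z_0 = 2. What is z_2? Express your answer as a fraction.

233/88

F'(z) = 2z.
F(2) = -3, F'(2) = 4, so z_1 = 2 - (-3)/4 = 11/4.
F(11/4) = 9/16, F'(11/4) = 11/2, so z_2 = (11/4) - (9/16)/(11/2) = 233/88.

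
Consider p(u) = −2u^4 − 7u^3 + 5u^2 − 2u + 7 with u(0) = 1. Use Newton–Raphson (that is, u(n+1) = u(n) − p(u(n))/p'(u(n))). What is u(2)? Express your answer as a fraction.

p'(u) = −8u^3 − 21u^2 + 10u − 2.
p(1) = 1, p'(1) = −21, so u(1) = 1 − 1/(−21) = 22/21.
p(22/21) = −12665/194481, p'(22/21) = −220130/9261, so u(2) = (22/21) − (−12665/194481)/(−220130/9261) = 322013/308182.

322013/308182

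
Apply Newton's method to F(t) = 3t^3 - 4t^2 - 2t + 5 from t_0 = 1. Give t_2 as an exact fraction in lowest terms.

F'(t) = 9t^2 - 8t - 2.
F(1) = 2, F'(1) = -1, so t_1 = 1 - 2/(-1) = 3.
F(3) = 44, F'(3) = 55, so t_2 = 3 - 44/55 = 11/5.

11/5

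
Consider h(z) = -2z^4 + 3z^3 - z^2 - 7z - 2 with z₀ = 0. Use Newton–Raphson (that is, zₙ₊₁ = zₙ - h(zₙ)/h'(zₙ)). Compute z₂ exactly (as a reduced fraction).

-4174/13223

h'(z) = -8z^3 + 9z^2 - 2z - 7.
h(0) = -2, h'(0) = -7, so z₁ = 0 - (-2)/(-7) = -2/7.
h(-2/7) = -396/2401, h'(-2/7) = -1889/343, so z₂ = (-2/7) - (-396/2401)/(-1889/343) = -4174/13223.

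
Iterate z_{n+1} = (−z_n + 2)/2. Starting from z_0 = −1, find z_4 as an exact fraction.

9/16

z_1 = (−(−1) + 2)/2 = 3/2.
z_2 = (−(3/2) + 2)/2 = 1/4.
z_3 = (−(1/4) + 2)/2 = 7/8.
z_4 = (−(7/8) + 2)/2 = 9/16.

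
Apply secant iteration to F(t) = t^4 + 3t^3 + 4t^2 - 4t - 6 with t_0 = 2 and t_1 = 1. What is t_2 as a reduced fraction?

F(2) = 42, F(1) = -2. t_2 = 1 - (-2)·(1 - 2)/((-2) - 42) = 23/22.

23/22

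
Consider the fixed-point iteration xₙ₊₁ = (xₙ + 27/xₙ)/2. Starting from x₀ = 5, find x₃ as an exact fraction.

x₁ = (5 + 27/5)/2 = 26/5.
x₂ = (26/5 + 27/(26/5))/2 = 1351/260.
x₃ = (1351/260 + 27/(1351/260))/2 = 3650401/702520.

3650401/702520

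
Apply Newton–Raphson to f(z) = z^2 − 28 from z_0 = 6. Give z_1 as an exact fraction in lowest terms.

f'(z) = 2z.
f(6) = 8, f'(6) = 12, so z_1 = 6 − 8/12 = 16/3.

16/3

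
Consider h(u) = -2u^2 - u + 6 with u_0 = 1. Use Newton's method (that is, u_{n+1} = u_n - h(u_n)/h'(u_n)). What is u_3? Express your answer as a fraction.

h'(u) = -4u - 1.
h(1) = 3, h'(1) = -5, so u_1 = 1 - 3/(-5) = 8/5.
h(8/5) = -18/25, h'(8/5) = -37/5, so u_2 = (8/5) - (-18/25)/(-37/5) = 278/185.
h(278/185) = -648/34225, h'(278/185) = -1297/185, so u_3 = (278/185) - (-648/34225)/(-1297/185) = 359918/239945.

359918/239945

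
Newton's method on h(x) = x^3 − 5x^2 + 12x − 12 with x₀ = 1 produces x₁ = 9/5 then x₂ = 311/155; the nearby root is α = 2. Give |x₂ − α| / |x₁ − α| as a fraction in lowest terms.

x₁ − α = 9/5 − 2 = −1/5, so |x₁ − α| = 1/5.
x₂ − α = 311/155 − 2 = 1/155, so |x₂ − α| = 1/155.
Ratio = (1/155) / (1/5) = 1/31.

1/31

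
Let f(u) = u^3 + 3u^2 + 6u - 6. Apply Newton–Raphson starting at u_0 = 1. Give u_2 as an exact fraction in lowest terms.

f'(u) = 3u^2 + 6u + 6.
f(1) = 4, f'(1) = 15, so u_1 = 1 - 4/15 = 11/15.
f(11/15) = 1376/3375, f'(11/15) = 901/75, so u_2 = (11/15) - (1376/3375)/(901/75) = 28357/40545.

28357/40545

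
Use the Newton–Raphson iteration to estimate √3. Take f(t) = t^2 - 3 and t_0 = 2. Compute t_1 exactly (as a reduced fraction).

7/4

f'(t) = 2t.
f(2) = 1, f'(2) = 4, so t_1 = 2 - 1/4 = 7/4.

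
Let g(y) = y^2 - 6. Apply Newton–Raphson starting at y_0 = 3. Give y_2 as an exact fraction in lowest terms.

49/20

g'(y) = 2y.
g(3) = 3, g'(3) = 6, so y_1 = 3 - 3/6 = 5/2.
g(5/2) = 1/4, g'(5/2) = 5, so y_2 = (5/2) - (1/4)/5 = 49/20.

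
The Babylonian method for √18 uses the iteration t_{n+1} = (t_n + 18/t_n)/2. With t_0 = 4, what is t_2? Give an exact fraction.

t_1 = (4 + 18/4)/2 = 17/4.
t_2 = (17/4 + 18/(17/4))/2 = 577/136.

577/136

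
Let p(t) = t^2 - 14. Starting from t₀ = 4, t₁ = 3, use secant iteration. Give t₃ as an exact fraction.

176/47

p(4) = 2, p(3) = -5. t₂ = 3 - (-5)·(3 - 4)/((-5) - 2) = 26/7.
p(3) = -5, p(26/7) = -10/49. t₃ = (26/7) - (-10/49)·((26/7) - 3)/((-10/49) - (-5)) = 176/47.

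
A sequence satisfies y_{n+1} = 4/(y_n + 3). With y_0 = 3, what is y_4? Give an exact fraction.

y_1 = 4/(3 + 3) = 2/3.
y_2 = 4/(2/3 + 3) = 12/11.
y_3 = 4/(12/11 + 3) = 44/45.
y_4 = 4/(44/45 + 3) = 180/179.

180/179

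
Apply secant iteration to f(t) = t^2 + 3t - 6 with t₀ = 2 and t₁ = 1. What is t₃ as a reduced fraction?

11/8

f(2) = 4, f(1) = -2. t₂ = 1 - (-2)·(1 - 2)/((-2) - 4) = 4/3.
f(1) = -2, f(4/3) = -2/9. t₃ = (4/3) - (-2/9)·((4/3) - 1)/((-2/9) - (-2)) = 11/8.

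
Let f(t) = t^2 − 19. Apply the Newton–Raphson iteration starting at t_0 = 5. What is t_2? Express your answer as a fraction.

959/220

f'(t) = 2t.
f(5) = 6, f'(5) = 10, so t_1 = 5 − 6/10 = 22/5.
f(22/5) = 9/25, f'(22/5) = 44/5, so t_2 = (22/5) − (9/25)/(44/5) = 959/220.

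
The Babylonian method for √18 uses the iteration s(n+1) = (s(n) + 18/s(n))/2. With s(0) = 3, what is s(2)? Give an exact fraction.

17/4

s(1) = (3 + 18/3)/2 = 9/2.
s(2) = (9/2 + 18/(9/2))/2 = 17/4.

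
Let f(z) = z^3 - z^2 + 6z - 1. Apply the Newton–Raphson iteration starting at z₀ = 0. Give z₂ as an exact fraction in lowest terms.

106/621

f'(z) = 3z^2 - 2z + 6.
f(0) = -1, f'(0) = 6, so z₁ = 0 - (-1)/6 = 1/6.
f(1/6) = -5/216, f'(1/6) = 23/4, so z₂ = (1/6) - (-5/216)/(23/4) = 106/621.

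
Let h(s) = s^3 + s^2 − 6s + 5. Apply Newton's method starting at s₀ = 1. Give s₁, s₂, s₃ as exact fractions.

s₁ = 2, s₂ = 3/2, s₃ = 16/15

h'(s) = 3s^2 + 2s − 6.
h(1) = 1, h'(1) = −1, so s₁ = 1 − 1/(−1) = 2.
h(2) = 5, h'(2) = 10, so s₂ = 2 − 5/10 = 3/2.
h(3/2) = 13/8, h'(3/2) = 15/4, so s₃ = (3/2) − (13/8)/(15/4) = 16/15.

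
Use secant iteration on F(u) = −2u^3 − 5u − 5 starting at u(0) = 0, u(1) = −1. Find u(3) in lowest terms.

−365/463

F(0) = −5, F(−1) = 2. u(2) = (−1) − 2·((−1) − 0)/(2 − (−5)) = −5/7.
F(−1) = 2, F(−5/7) = −240/343. u(3) = (−5/7) − (−240/343)·((−5/7) − (−1))/((−240/343) − 2) = −365/463.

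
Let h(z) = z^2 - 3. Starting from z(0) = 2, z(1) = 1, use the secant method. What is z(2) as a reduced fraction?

5/3

h(2) = 1, h(1) = -2. z(2) = 1 - (-2)·(1 - 2)/((-2) - 1) = 5/3.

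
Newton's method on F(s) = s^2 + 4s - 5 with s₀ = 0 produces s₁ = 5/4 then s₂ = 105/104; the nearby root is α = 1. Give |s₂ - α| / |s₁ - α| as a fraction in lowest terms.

1/26

s₁ - α = 5/4 - 1 = 1/4, so |s₁ - α| = 1/4.
s₂ - α = 105/104 - 1 = 1/104, so |s₂ - α| = 1/104.
Ratio = (1/104) / (1/4) = 1/26.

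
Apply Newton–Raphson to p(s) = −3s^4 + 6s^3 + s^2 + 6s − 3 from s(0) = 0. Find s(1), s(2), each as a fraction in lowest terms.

p'(s) = −12s^3 + 18s^2 + 2s + 6.
p(0) = −3, p'(0) = 6, so s(1) = 0 − (−3)/6 = 1/2.
p(1/2) = 13/16, p'(1/2) = 10, so s(2) = (1/2) − (13/16)/10 = 67/160.

s(1) = 1/2, s(2) = 67/160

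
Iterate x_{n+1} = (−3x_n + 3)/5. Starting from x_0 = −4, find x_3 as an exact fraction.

33/25

x_1 = (−3·(−4) + 3)/5 = 3.
x_2 = (−3·3 + 3)/5 = −6/5.
x_3 = (−3·(−6/5) + 3)/5 = 33/25.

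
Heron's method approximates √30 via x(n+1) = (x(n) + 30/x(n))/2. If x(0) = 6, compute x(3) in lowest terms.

116161/21208

x(1) = (6 + 30/6)/2 = 11/2.
x(2) = (11/2 + 30/(11/2))/2 = 241/44.
x(3) = (241/44 + 30/(241/44))/2 = 116161/21208.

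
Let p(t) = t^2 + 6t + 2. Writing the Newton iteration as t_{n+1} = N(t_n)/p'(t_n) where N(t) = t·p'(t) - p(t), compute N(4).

14

p'(t) = 2t + 6.
N(t) = t·p'(t) - p(t) = t·(2t + 6) - (t^2 + 6t + 2) = t^2 - 2.
N(4) = 14.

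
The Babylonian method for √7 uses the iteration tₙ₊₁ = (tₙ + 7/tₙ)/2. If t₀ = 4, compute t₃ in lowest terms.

1902497/719072

t₁ = (4 + 7/4)/2 = 23/8.
t₂ = (23/8 + 7/(23/8))/2 = 977/368.
t₃ = (977/368 + 7/(977/368))/2 = 1902497/719072.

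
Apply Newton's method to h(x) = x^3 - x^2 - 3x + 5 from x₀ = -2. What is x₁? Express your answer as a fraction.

h'(x) = 3x^2 - 2x - 3.
h(-2) = -1, h'(-2) = 13, so x₁ = (-2) - (-1)/13 = -25/13.

-25/13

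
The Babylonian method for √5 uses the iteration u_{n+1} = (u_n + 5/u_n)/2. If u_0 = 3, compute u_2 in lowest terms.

47/21

u_1 = (3 + 5/3)/2 = 7/3.
u_2 = (7/3 + 5/(7/3))/2 = 47/21.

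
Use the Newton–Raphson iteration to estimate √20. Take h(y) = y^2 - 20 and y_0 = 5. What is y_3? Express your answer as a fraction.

51841/11592

h'(y) = 2y.
h(5) = 5, h'(5) = 10, so y_1 = 5 - 5/10 = 9/2.
h(9/2) = 1/4, h'(9/2) = 9, so y_2 = (9/2) - (1/4)/9 = 161/36.
h(161/36) = 1/1296, h'(161/36) = 161/18, so y_3 = (161/36) - (1/1296)/(161/18) = 51841/11592.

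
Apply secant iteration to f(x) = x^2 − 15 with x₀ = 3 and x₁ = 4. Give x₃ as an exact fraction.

f(3) = −6, f(4) = 1. x₂ = 4 − 1·(4 − 3)/(1 − (−6)) = 27/7.
f(4) = 1, f(27/7) = −6/49. x₃ = (27/7) − (−6/49)·((27/7) − 4)/((−6/49) − 1) = 213/55.

213/55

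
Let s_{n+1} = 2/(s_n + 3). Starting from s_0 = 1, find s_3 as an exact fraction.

s_1 = 2/(1 + 3) = 1/2.
s_2 = 2/(1/2 + 3) = 4/7.
s_3 = 2/(4/7 + 3) = 14/25.

14/25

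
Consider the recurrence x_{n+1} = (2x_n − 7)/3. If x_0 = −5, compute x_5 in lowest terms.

−1637/243

x_1 = (2·(−5) − 7)/3 = −17/3.
x_2 = (2·(−17/3) − 7)/3 = −55/9.
x_3 = (2·(−55/9) − 7)/3 = −173/27.
x_4 = (2·(−173/27) − 7)/3 = −535/81.
x_5 = (2·(−535/81) − 7)/3 = −1637/243.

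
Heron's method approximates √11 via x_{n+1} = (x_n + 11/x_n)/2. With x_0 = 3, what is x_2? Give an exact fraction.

x_1 = (3 + 11/3)/2 = 10/3.
x_2 = (10/3 + 11/(10/3))/2 = 199/60.

199/60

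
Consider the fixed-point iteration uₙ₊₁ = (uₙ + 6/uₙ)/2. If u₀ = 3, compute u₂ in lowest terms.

49/20

u₁ = (3 + 6/3)/2 = 5/2.
u₂ = (5/2 + 6/(5/2))/2 = 49/20.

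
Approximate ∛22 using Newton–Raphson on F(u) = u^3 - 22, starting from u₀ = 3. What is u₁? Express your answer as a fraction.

76/27

F'(u) = 3u^2.
F(3) = 5, F'(3) = 27, so u₁ = 3 - 5/27 = 76/27.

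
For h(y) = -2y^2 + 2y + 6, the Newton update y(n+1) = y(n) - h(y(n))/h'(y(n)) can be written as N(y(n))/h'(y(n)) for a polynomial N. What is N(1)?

-8

h'(y) = -4y + 2.
N(y) = y·h'(y) - h(y) = y·(-4y + 2) - (-2y^2 + 2y + 6) = -2y^2 - 6.
N(1) = -8.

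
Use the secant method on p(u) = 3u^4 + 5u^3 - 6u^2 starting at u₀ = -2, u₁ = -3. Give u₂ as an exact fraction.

-78/35

p(-2) = -16, p(-3) = 54. u₂ = (-3) - 54·((-3) - (-2))/(54 - (-16)) = -78/35.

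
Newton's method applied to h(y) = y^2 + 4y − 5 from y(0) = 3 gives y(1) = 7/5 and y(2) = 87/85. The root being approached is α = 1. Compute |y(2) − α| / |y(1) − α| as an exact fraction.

y(1) − α = 7/5 − 1 = 2/5, so |y(1) − α| = 2/5.
y(2) − α = 87/85 − 1 = 2/85, so |y(2) − α| = 2/85.
Ratio = (2/85) / (2/5) = 1/17.

1/17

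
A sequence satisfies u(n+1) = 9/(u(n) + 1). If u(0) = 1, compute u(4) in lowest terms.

261/128

u(1) = 9/(1 + 1) = 9/2.
u(2) = 9/(9/2 + 1) = 18/11.
u(3) = 9/(18/11 + 1) = 99/29.
u(4) = 9/(99/29 + 1) = 261/128.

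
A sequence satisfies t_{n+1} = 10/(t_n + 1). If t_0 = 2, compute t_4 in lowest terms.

430/173

t_1 = 10/(2 + 1) = 10/3.
t_2 = 10/(10/3 + 1) = 30/13.
t_3 = 10/(30/13 + 1) = 130/43.
t_4 = 10/(130/43 + 1) = 430/173.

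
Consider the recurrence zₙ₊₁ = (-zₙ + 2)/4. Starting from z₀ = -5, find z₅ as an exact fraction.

415/1024

z₁ = (-(-5) + 2)/4 = 7/4.
z₂ = (-(7/4) + 2)/4 = 1/16.
z₃ = (-(1/16) + 2)/4 = 31/64.
z₄ = (-(31/64) + 2)/4 = 97/256.
z₅ = (-(97/256) + 2)/4 = 415/1024.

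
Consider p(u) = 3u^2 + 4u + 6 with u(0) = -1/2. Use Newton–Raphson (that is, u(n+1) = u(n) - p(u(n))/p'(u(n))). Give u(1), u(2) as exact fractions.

u(1) = -21/4, u(2) = -1227/440

p'(u) = 6u + 4.
p(-1/2) = 19/4, p'(-1/2) = 1, so u(1) = (-1/2) - (19/4)/1 = -21/4.
p(-21/4) = 1083/16, p'(-21/4) = -55/2, so u(2) = (-21/4) - (1083/16)/(-55/2) = -1227/440.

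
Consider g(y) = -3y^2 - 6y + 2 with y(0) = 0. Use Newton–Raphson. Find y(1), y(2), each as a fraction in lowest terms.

g'(y) = -6y - 6.
g(0) = 2, g'(0) = -6, so y(1) = 0 - 2/(-6) = 1/3.
g(1/3) = -1/3, g'(1/3) = -8, so y(2) = (1/3) - (-1/3)/(-8) = 7/24.

y(1) = 1/3, y(2) = 7/24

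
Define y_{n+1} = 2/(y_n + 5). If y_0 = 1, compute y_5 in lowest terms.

y_1 = 2/(1 + 5) = 1/3.
y_2 = 2/(1/3 + 5) = 3/8.
y_3 = 2/(3/8 + 5) = 16/43.
y_4 = 2/(16/43 + 5) = 86/231.
y_5 = 2/(86/231 + 5) = 462/1241.

462/1241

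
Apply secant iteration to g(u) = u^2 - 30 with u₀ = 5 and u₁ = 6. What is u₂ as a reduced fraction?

g(5) = -5, g(6) = 6. u₂ = 6 - 6·(6 - 5)/(6 - (-5)) = 60/11.

60/11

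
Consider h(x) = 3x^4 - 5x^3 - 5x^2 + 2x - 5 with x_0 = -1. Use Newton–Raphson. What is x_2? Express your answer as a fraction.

h'(x) = 12x^3 - 15x^2 - 10x + 2.
h(-1) = -4, h'(-1) = -15, so x_1 = (-1) - (-4)/(-15) = -19/15.
h(-19/15) = 39296/16875, h'(-19/15) = -38011/1125, so x_2 = (-19/15) - (39296/16875)/(-38011/1125) = -682913/570165.

-682913/570165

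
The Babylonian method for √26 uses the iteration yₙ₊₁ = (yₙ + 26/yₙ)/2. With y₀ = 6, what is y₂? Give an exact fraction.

1897/372

y₁ = (6 + 26/6)/2 = 31/6.
y₂ = (31/6 + 26/(31/6))/2 = 1897/372.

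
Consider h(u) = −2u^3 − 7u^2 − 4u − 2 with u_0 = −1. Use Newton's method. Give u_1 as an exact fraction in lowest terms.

−1/4

h'(u) = −6u^2 − 14u − 4.
h(−1) = −3, h'(−1) = 4, so u_1 = (−1) − (−3)/4 = −1/4.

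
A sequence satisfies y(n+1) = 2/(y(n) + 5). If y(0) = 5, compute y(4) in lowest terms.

35/94

y(1) = 2/(5 + 5) = 1/5.
y(2) = 2/(1/5 + 5) = 5/13.
y(3) = 2/(5/13 + 5) = 13/35.
y(4) = 2/(13/35 + 5) = 35/94.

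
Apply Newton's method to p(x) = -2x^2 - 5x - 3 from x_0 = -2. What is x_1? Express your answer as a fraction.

-5/3

p'(x) = -4x - 5.
p(-2) = -1, p'(-2) = 3, so x_1 = (-2) - (-1)/3 = -5/3.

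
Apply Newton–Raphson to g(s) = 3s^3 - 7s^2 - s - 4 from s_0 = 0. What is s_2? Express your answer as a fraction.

g'(s) = 9s^2 - 14s - 1.
g(0) = -4, g'(0) = -1, so s_1 = 0 - (-4)/(-1) = -4.
g(-4) = -304, g'(-4) = 199, so s_2 = (-4) - (-304)/199 = -492/199.

-492/199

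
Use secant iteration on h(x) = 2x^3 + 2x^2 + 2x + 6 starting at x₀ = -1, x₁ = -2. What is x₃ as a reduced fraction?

-81/53

h(-1) = 4, h(-2) = -6. x₂ = (-2) - (-6)·((-2) - (-1))/((-6) - 4) = -7/5.
h(-2) = -6, h(-7/5) = 204/125. x₃ = (-7/5) - (204/125)·((-7/5) - (-2))/((204/125) - (-6)) = -81/53.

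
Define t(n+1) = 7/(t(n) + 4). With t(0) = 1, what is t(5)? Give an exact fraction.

5327/4045

t(1) = 7/(1 + 4) = 7/5.
t(2) = 7/(7/5 + 4) = 35/27.
t(3) = 7/(35/27 + 4) = 189/143.
t(4) = 7/(189/143 + 4) = 1001/761.
t(5) = 7/(1001/761 + 4) = 5327/4045.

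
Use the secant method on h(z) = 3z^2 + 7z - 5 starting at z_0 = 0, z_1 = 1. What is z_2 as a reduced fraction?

1/2

h(0) = -5, h(1) = 5. z_2 = 1 - 5·(1 - 0)/(5 - (-5)) = 1/2.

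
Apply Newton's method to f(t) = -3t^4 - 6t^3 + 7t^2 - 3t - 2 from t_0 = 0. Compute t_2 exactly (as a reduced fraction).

f'(t) = -12t^3 - 18t^2 + 14t - 3.
f(0) = -2, f'(0) = -3, so t_1 = 0 - (-2)/(-3) = -2/3.
f(-2/3) = 116/27, f'(-2/3) = -151/9, so t_2 = (-2/3) - (116/27)/(-151/9) = -62/151.

-62/151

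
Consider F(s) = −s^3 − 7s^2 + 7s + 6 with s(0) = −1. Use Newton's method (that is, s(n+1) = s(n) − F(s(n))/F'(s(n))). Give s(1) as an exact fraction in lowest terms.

F'(s) = −3s^2 − 14s + 7.
F(−1) = −7, F'(−1) = 18, so s(1) = (−1) − (−7)/18 = −11/18.

−11/18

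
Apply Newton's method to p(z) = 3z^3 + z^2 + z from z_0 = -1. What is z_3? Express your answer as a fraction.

-23125/288838

p'(z) = 9z^2 + 2z + 1.
p(-1) = -3, p'(-1) = 8, so z_1 = (-1) - (-3)/8 = -5/8.
p(-5/8) = -495/512, p'(-5/8) = 209/64, so z_2 = (-5/8) - (-495/512)/(209/64) = -25/76.
p(-25/76) = -143775/438976, p'(-25/76) = 7601/5776, so z_3 = (-25/76) - (-143775/438976)/(7601/5776) = -23125/288838.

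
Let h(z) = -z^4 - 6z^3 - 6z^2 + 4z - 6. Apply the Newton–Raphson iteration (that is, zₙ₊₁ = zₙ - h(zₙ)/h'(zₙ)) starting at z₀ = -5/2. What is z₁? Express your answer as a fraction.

h'(z) = -4z^3 - 18z^2 - 12z + 4.
h(-5/2) = 19/16, h'(-5/2) = -16, so z₁ = (-5/2) - (19/16)/(-16) = -621/256.

-621/256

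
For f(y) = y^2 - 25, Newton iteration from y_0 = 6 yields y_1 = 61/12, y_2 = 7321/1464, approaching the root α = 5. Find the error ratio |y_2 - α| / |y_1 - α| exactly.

y_1 - α = 61/12 - 5 = 1/12, so |y_1 - α| = 1/12.
y_2 - α = 7321/1464 - 5 = 1/1464, so |y_2 - α| = 1/1464.
Ratio = (1/1464) / (1/12) = 1/122.

1/122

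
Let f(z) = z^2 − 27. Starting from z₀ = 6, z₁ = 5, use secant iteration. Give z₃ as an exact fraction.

291/56

f(6) = 9, f(5) = −2. z₂ = 5 − (−2)·(5 − 6)/((−2) − 9) = 57/11.
f(5) = −2, f(57/11) = −18/121. z₃ = (57/11) − (−18/121)·((57/11) − 5)/((−18/121) − (−2)) = 291/56.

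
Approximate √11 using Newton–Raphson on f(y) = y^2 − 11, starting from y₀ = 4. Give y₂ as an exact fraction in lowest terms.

f'(y) = 2y.
f(4) = 5, f'(4) = 8, so y₁ = 4 − 5/8 = 27/8.
f(27/8) = 25/64, f'(27/8) = 27/4, so y₂ = (27/8) − (25/64)/(27/4) = 1433/432.

1433/432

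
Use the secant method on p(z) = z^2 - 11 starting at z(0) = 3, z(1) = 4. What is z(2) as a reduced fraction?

p(3) = -2, p(4) = 5. z(2) = 4 - 5·(4 - 3)/(5 - (-2)) = 23/7.

23/7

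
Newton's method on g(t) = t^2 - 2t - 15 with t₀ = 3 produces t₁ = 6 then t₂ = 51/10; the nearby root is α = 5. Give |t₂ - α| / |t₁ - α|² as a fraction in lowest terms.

t₁ - α = 6 - 5 = 1, so |t₁ - α| = 1.
t₂ - α = 51/10 - 5 = 1/10, so |t₂ - α| = 1/10.
|t₁ - α|² = 1.
Ratio = (1/10) / 1 = 1/10.

1/10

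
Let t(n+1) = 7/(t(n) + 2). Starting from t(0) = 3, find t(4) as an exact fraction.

483/257

t(1) = 7/(3 + 2) = 7/5.
t(2) = 7/(7/5 + 2) = 35/17.
t(3) = 7/(35/17 + 2) = 119/69.
t(4) = 7/(119/69 + 2) = 483/257.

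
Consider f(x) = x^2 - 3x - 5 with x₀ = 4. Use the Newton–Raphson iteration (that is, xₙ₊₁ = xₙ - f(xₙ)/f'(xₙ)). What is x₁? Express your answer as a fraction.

f'(x) = 2x - 3.
f(4) = -1, f'(4) = 5, so x₁ = 4 - (-1)/5 = 21/5.

21/5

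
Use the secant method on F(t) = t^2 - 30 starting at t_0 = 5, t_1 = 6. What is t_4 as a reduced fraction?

F(5) = -5, F(6) = 6. t_2 = 6 - 6·(6 - 5)/(6 - (-5)) = 60/11.
F(6) = 6, F(60/11) = -30/121. t_3 = (60/11) - (-30/121)·((60/11) - 6)/((-30/121) - 6) = 115/21.
F(60/11) = -30/121, F(115/21) = -5/441. t_4 = (115/21) - (-5/441)·((115/21) - (60/11))/((-5/441) - (-30/121)) = 2766/505.

2766/505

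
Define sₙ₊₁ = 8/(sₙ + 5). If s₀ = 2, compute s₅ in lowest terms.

13592/10663

s₁ = 8/(2 + 5) = 8/7.
s₂ = 8/(8/7 + 5) = 56/43.
s₃ = 8/(56/43 + 5) = 344/271.
s₄ = 8/(344/271 + 5) = 2168/1699.
s₅ = 8/(2168/1699 + 5) = 13592/10663.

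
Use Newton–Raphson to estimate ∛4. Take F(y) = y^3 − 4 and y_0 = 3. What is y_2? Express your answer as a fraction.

117239/68121

F'(y) = 3y^2.
F(3) = 23, F'(3) = 27, so y_1 = 3 − 23/27 = 58/27.
F(58/27) = 116380/19683, F'(58/27) = 3364/243, so y_2 = (58/27) − (116380/19683)/(3364/243) = 117239/68121.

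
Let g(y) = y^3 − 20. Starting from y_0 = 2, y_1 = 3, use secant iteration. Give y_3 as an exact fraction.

g(2) = −12, g(3) = 7. y_2 = 3 − 7·(3 − 2)/(7 − (−12)) = 50/19.
g(3) = 7, g(50/19) = −12180/6859. y_3 = (50/19) − (−12180/6859)·((50/19) − 3)/((−12180/6859) − 7) = 23270/8599.

23270/8599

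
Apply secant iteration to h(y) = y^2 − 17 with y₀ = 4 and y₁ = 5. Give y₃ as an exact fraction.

h(4) = −1, h(5) = 8. y₂ = 5 − 8·(5 − 4)/(8 − (−1)) = 37/9.
h(5) = 8, h(37/9) = −8/81. y₃ = (37/9) − (−8/81)·((37/9) − 5)/((−8/81) − 8) = 169/41.

169/41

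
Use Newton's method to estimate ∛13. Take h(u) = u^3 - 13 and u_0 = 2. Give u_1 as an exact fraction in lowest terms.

h'(u) = 3u^2.
h(2) = -5, h'(2) = 12, so u_1 = 2 - (-5)/12 = 29/12.

29/12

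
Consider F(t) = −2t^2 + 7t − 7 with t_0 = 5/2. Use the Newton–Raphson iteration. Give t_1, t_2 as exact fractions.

F'(t) = −4t + 7.
F(5/2) = −2, F'(5/2) = −3, so t_1 = (5/2) − (−2)/(−3) = 11/6.
F(11/6) = −8/9, F'(11/6) = −1/3, so t_2 = (11/6) − (−8/9)/(−1/3) = −5/6.

t_1 = 11/6, t_2 = −5/6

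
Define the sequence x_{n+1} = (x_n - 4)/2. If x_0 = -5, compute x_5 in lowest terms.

-129/32

x_1 = ((-5) - 4)/2 = -9/2.
x_2 = ((-9/2) - 4)/2 = -17/4.
x_3 = ((-17/4) - 4)/2 = -33/8.
x_4 = ((-33/8) - 4)/2 = -65/16.
x_5 = ((-65/16) - 4)/2 = -129/32.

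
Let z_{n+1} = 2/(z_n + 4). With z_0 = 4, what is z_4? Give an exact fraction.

76/169

z_1 = 2/(4 + 4) = 1/4.
z_2 = 2/(1/4 + 4) = 8/17.
z_3 = 2/(8/17 + 4) = 17/38.
z_4 = 2/(17/38 + 4) = 76/169.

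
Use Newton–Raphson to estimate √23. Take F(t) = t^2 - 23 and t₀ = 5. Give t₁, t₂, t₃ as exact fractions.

t₁ = 24/5, t₂ = 1151/240, t₃ = 2649601/552480

F'(t) = 2t.
F(5) = 2, F'(5) = 10, so t₁ = 5 - 2/10 = 24/5.
F(24/5) = 1/25, F'(24/5) = 48/5, so t₂ = (24/5) - (1/25)/(48/5) = 1151/240.
F(1151/240) = 1/57600, F'(1151/240) = 1151/120, so t₃ = (1151/240) - (1/57600)/(1151/120) = 2649601/552480.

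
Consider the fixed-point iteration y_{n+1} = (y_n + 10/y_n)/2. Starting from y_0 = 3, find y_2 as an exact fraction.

y_1 = (3 + 10/3)/2 = 19/6.
y_2 = (19/6 + 10/(19/6))/2 = 721/228.

721/228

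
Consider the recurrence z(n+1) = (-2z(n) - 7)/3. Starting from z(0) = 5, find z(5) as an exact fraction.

z(1) = (-2·5 - 7)/3 = -17/3.
z(2) = (-2·(-17/3) - 7)/3 = 13/9.
z(3) = (-2·(13/9) - 7)/3 = -89/27.
z(4) = (-2·(-89/27) - 7)/3 = -11/81.
z(5) = (-2·(-11/81) - 7)/3 = -545/243.

-545/243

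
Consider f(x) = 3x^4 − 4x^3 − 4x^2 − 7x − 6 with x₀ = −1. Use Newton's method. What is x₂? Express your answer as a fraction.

f'(x) = 12x^3 − 12x^2 − 8x − 7.
f(−1) = 4, f'(−1) = −23, so x₁ = (−1) − 4/(−23) = −19/23.
f(−19/23) = 197280/279841, f'(−19/23) = −186705/12167, so x₂ = (−19/23) − (197280/279841)/(−186705/12167) = −74447/95427.

−74447/95427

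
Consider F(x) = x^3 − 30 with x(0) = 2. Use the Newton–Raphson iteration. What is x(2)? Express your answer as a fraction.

F'(x) = 3x^2.
F(2) = −22, F'(2) = 12, so x(1) = 2 − (−22)/12 = 23/6.
F(23/6) = 5687/216, F'(23/6) = 529/12, so x(2) = (23/6) − (5687/216)/(529/12) = 15407/4761.

15407/4761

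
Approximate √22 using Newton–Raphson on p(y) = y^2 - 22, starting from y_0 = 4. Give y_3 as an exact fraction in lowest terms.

p'(y) = 2y.
p(4) = -6, p'(4) = 8, so y_1 = 4 - (-6)/8 = 19/4.
p(19/4) = 9/16, p'(19/4) = 19/2, so y_2 = (19/4) - (9/16)/(19/2) = 713/152.
p(713/152) = 81/23104, p'(713/152) = 713/76, so y_3 = (713/152) - (81/23104)/(713/76) = 1016657/216752.

1016657/216752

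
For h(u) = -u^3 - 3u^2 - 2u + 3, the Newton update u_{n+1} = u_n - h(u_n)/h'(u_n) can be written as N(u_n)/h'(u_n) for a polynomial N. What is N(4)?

-179

h'(u) = -3u^2 - 6u - 2.
N(u) = u·h'(u) - h(u) = u·(-3u^2 - 6u - 2) - (-u^3 - 3u^2 - 2u + 3) = -2u^3 - 3u^2 - 3.
N(4) = -179.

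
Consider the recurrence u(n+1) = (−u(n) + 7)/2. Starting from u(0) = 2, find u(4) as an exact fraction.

u(1) = (−2 + 7)/2 = 5/2.
u(2) = (−(5/2) + 7)/2 = 9/4.
u(3) = (−(9/4) + 7)/2 = 19/8.
u(4) = (−(19/8) + 7)/2 = 37/16.

37/16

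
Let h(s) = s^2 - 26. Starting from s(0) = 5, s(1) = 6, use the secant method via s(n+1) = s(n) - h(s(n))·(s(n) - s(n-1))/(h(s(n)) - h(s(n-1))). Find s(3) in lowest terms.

311/61

h(5) = -1, h(6) = 10. s(2) = 6 - 10·(6 - 5)/(10 - (-1)) = 56/11.
h(6) = 10, h(56/11) = -10/121. s(3) = (56/11) - (-10/121)·((56/11) - 6)/((-10/121) - 10) = 311/61.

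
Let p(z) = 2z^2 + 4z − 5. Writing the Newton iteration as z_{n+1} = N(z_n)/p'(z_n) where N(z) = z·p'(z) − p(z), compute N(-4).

37

p'(z) = 4z + 4.
N(z) = z·p'(z) − p(z) = z·(4z + 4) − (2z^2 + 4z − 5) = 2z^2 + 5.
N(-4) = 37.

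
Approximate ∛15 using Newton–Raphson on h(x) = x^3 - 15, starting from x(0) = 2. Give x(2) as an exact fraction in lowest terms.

h'(x) = 3x^2.
h(2) = -7, h'(2) = 12, so x(1) = 2 - (-7)/12 = 31/12.
h(31/12) = 3871/1728, h'(31/12) = 961/48, so x(2) = (31/12) - (3871/1728)/(961/48) = 42751/17298.

42751/17298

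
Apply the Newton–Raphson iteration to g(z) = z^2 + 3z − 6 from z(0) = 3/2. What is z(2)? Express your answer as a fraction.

g'(z) = 2z + 3.
g(3/2) = 3/4, g'(3/2) = 6, so z(1) = (3/2) − (3/4)/6 = 11/8.
g(11/8) = 1/64, g'(11/8) = 23/4, so z(2) = (11/8) − (1/64)/(23/4) = 505/368.

505/368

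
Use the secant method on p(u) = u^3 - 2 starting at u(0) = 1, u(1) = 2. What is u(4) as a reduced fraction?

p(1) = -1, p(2) = 6. u(2) = 2 - 6·(2 - 1)/(6 - (-1)) = 8/7.
p(2) = 6, p(8/7) = -174/343. u(3) = (8/7) - (-174/343)·((8/7) - 2)/((-174/343) - 6) = 75/62.
p(8/7) = -174/343, p(75/62) = -54781/238328. u(4) = (75/62) - (-54781/238328)·((75/62) - (8/7))/((-54781/238328) - (-174/343)) = 989312/782041.

989312/782041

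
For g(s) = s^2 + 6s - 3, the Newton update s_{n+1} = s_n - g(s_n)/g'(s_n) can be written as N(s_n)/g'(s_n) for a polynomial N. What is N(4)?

g'(s) = 2s + 6.
N(s) = s·g'(s) - g(s) = s·(2s + 6) - (s^2 + 6s - 3) = s^2 + 3.
N(4) = 19.

19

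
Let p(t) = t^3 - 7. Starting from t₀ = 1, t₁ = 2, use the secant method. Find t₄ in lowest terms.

99535299/52030837

p(1) = -6, p(2) = 1. t₂ = 2 - 1·(2 - 1)/(1 - (-6)) = 13/7.
p(2) = 1, p(13/7) = -204/343. t₃ = (13/7) - (-204/343)·((13/7) - 2)/((-204/343) - 1) = 1045/547.
p(13/7) = -204/343, p(1045/547) = -4505136/163667323. t₄ = (1045/547) - (-4505136/163667323)·((1045/547) - (13/7))/((-4505136/163667323) - (-204/343)) = 99535299/52030837.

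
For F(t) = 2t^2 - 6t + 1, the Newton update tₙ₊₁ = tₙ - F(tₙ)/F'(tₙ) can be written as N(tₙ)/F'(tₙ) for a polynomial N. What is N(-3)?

F'(t) = 4t - 6.
N(t) = t·F'(t) - F(t) = t·(4t - 6) - (2t^2 - 6t + 1) = 2t^2 - 1.
N(-3) = 17.

17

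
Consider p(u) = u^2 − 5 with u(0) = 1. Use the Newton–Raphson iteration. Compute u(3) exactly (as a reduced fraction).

47/21

p'(u) = 2u.
p(1) = −4, p'(1) = 2, so u(1) = 1 − (−4)/2 = 3.
p(3) = 4, p'(3) = 6, so u(2) = 3 − 4/6 = 7/3.
p(7/3) = 4/9, p'(7/3) = 14/3, so u(3) = (7/3) − (4/9)/(14/3) = 47/21.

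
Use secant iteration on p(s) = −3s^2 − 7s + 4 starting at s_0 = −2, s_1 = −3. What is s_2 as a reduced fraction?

−11/4

p(−2) = 6, p(−3) = −2. s_2 = (−3) − (−2)·((−3) − (−2))/((−2) − 6) = −11/4.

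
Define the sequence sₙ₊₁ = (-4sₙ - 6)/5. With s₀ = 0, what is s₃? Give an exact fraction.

s₁ = (-4·0 - 6)/5 = -6/5.
s₂ = (-4·(-6/5) - 6)/5 = -6/25.
s₃ = (-4·(-6/25) - 6)/5 = -126/125.

-126/125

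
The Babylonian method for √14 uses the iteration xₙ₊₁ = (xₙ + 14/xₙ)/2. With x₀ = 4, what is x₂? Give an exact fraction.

x₁ = (4 + 14/4)/2 = 15/4.
x₂ = (15/4 + 14/(15/4))/2 = 449/120.

449/120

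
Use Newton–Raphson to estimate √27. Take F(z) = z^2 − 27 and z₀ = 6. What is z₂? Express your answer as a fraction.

F'(z) = 2z.
F(6) = 9, F'(6) = 12, so z₁ = 6 − 9/12 = 21/4.
F(21/4) = 9/16, F'(21/4) = 21/2, so z₂ = (21/4) − (9/16)/(21/2) = 291/56.

291/56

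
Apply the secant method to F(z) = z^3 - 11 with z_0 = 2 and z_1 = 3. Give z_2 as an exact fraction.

F(2) = -3, F(3) = 16. z_2 = 3 - 16·(3 - 2)/(16 - (-3)) = 41/19.

41/19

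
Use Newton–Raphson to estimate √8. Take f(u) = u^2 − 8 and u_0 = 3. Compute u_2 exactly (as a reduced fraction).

577/204

f'(u) = 2u.
f(3) = 1, f'(3) = 6, so u_1 = 3 − 1/6 = 17/6.
f(17/6) = 1/36, f'(17/6) = 17/3, so u_2 = (17/6) − (1/36)/(17/3) = 577/204.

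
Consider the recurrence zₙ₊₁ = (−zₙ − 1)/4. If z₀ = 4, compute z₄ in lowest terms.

z₁ = (−4 − 1)/4 = −5/4.
z₂ = (−(−5/4) − 1)/4 = 1/16.
z₃ = (−(1/16) − 1)/4 = −17/64.
z₄ = (−(−17/64) − 1)/4 = −47/256.

−47/256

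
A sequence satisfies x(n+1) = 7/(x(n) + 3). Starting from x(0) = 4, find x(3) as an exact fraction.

x(1) = 7/(4 + 3) = 1.
x(2) = 7/(1 + 3) = 7/4.
x(3) = 7/(7/4 + 3) = 28/19.

28/19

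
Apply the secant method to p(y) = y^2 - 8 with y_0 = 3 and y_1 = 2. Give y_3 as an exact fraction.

p(3) = 1, p(2) = -4. y_2 = 2 - (-4)·(2 - 3)/((-4) - 1) = 14/5.
p(2) = -4, p(14/5) = -4/25. y_3 = (14/5) - (-4/25)·((14/5) - 2)/((-4/25) - (-4)) = 17/6.

17/6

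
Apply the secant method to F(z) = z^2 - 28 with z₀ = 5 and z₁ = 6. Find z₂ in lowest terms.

F(5) = -3, F(6) = 8. z₂ = 6 - 8·(6 - 5)/(8 - (-3)) = 58/11.

58/11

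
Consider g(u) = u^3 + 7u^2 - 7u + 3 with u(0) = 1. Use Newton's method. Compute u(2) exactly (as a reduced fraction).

-3/155

g'(u) = 3u^2 + 14u - 7.
g(1) = 4, g'(1) = 10, so u(1) = 1 - 4/10 = 3/5.
g(3/5) = 192/125, g'(3/5) = 62/25, so u(2) = (3/5) - (192/125)/(62/25) = -3/155.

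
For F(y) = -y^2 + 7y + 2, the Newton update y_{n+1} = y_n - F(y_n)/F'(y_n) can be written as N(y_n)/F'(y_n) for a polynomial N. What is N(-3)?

F'(y) = -2y + 7.
N(y) = y·F'(y) - F(y) = y·(-2y + 7) - (-y^2 + 7y + 2) = -y^2 - 2.
N(-3) = -11.

-11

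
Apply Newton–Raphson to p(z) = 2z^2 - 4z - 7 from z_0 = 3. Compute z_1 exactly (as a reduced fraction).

p'(z) = 4z - 4.
p(3) = -1, p'(3) = 8, so z_1 = 3 - (-1)/8 = 25/8.

25/8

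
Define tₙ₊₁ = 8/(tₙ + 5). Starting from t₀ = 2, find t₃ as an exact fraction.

344/271

t₁ = 8/(2 + 5) = 8/7.
t₂ = 8/(8/7 + 5) = 56/43.
t₃ = 8/(56/43 + 5) = 344/271.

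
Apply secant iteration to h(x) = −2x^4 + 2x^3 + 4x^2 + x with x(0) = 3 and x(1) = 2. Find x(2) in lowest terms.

h(3) = −69, h(2) = 2. x(2) = 2 − 2·(2 − 3)/(2 − (−69)) = 144/71.

144/71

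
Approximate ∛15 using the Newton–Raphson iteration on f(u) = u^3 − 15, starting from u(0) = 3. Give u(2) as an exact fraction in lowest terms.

35269/14283

f'(u) = 3u^2.
f(3) = 12, f'(3) = 27, so u(1) = 3 − 12/27 = 23/9.
f(23/9) = 1232/729, f'(23/9) = 529/27, so u(2) = (23/9) − (1232/729)/(529/27) = 35269/14283.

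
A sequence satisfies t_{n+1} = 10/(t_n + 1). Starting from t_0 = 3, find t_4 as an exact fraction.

t_1 = 10/(3 + 1) = 5/2.
t_2 = 10/(5/2 + 1) = 20/7.
t_3 = 10/(20/7 + 1) = 70/27.
t_4 = 10/(70/27 + 1) = 270/97.

270/97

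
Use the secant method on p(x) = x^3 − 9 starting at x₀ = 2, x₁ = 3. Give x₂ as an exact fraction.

39/19

p(2) = −1, p(3) = 18. x₂ = 3 − 18·(3 − 2)/(18 − (−1)) = 39/19.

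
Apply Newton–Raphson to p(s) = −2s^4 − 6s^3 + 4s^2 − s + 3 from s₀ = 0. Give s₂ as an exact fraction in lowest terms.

777/355

p'(s) = −8s^3 − 18s^2 + 8s − 1.
p(0) = 3, p'(0) = −1, so s₁ = 0 − 3/(−1) = 3.
p(3) = −288, p'(3) = −355, so s₂ = 3 − (−288)/(−355) = 777/355.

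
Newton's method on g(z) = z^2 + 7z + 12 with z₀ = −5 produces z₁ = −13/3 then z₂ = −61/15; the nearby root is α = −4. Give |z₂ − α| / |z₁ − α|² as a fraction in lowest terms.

3/5

z₁ − α = −13/3 − (−4) = −13/3 + 4 = −1/3, so |z₁ − α| = 1/3.
z₂ − α = −61/15 − (−4) = −61/15 + 4 = −1/15, so |z₂ − α| = 1/15.
|z₁ − α|² = 1/9.
Ratio = (1/15) / (1/9) = 3/5.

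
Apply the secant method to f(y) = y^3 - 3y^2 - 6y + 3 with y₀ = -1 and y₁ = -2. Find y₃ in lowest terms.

-18/11

f(-1) = 5, f(-2) = -5. y₂ = (-2) - (-5)·((-2) - (-1))/((-5) - 5) = -3/2.
f(-2) = -5, f(-3/2) = 15/8. y₃ = (-3/2) - (15/8)·((-3/2) - (-2))/((15/8) - (-5)) = -18/11.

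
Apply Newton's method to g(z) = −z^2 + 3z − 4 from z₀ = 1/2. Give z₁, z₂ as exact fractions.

z₁ = 15/8, z₂ = −31/48

g'(z) = −2z + 3.
g(1/2) = −11/4, g'(1/2) = 2, so z₁ = (1/2) − (−11/4)/2 = 15/8.
g(15/8) = −121/64, g'(15/8) = −3/4, so z₂ = (15/8) − (−121/64)/(−3/4) = −31/48.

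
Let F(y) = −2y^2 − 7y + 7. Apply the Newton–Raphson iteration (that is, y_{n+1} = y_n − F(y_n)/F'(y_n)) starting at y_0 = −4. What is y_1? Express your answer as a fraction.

−13/3

F'(y) = −4y − 7.
F(−4) = 3, F'(−4) = 9, so y_1 = (−4) − 3/9 = −13/3.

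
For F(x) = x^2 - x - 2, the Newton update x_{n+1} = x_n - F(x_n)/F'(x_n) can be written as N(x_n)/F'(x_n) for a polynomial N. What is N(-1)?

F'(x) = 2x - 1.
N(x) = x·F'(x) - F(x) = x·(2x - 1) - (x^2 - x - 2) = x^2 + 2.
N(-1) = 3.

3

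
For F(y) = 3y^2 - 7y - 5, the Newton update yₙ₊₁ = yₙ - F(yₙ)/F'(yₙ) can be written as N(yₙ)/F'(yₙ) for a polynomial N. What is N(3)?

F'(y) = 6y - 7.
N(y) = y·F'(y) - F(y) = y·(6y - 7) - (3y^2 - 7y - 5) = 3y^2 + 5.
N(3) = 32.

32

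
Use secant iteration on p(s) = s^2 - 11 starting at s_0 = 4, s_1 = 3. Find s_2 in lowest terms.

23/7

p(4) = 5, p(3) = -2. s_2 = 3 - (-2)·(3 - 4)/((-2) - 5) = 23/7.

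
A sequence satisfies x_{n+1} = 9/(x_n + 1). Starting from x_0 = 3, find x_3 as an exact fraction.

x_1 = 9/(3 + 1) = 9/4.
x_2 = 9/(9/4 + 1) = 36/13.
x_3 = 9/(36/13 + 1) = 117/49.

117/49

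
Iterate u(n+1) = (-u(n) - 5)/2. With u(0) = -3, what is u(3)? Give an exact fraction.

u(1) = (-(-3) - 5)/2 = -1.
u(2) = (-(-1) - 5)/2 = -2.
u(3) = (-(-2) - 5)/2 = -3/2.

-3/2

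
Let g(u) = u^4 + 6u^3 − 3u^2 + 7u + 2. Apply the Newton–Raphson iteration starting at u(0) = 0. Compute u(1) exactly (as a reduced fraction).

g'(u) = 4u^3 + 18u^2 − 6u + 7.
g(0) = 2, g'(0) = 7, so u(1) = 0 − 2/7 = −2/7.

−2/7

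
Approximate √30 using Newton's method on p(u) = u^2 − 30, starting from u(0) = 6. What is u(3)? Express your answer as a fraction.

116161/21208

p'(u) = 2u.
p(6) = 6, p'(6) = 12, so u(1) = 6 − 6/12 = 11/2.
p(11/2) = 1/4, p'(11/2) = 11, so u(2) = (11/2) − (1/4)/11 = 241/44.
p(241/44) = 1/1936, p'(241/44) = 241/22, so u(3) = (241/44) − (1/1936)/(241/22) = 116161/21208.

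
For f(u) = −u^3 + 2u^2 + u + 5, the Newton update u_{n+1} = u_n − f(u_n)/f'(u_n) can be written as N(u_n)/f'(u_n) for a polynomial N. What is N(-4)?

f'(u) = −3u^2 + 4u + 1.
N(u) = u·f'(u) − f(u) = u·(−3u^2 + 4u + 1) − (−u^3 + 2u^2 + u + 5) = −2u^3 + 2u^2 − 5.
N(-4) = 155.

155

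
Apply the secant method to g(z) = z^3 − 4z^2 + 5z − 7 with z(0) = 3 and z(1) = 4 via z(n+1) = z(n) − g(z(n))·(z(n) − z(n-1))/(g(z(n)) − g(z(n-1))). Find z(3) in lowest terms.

g(3) = −1, g(4) = 13. z(2) = 4 − 13·(4 − 3)/(13 − (−1)) = 43/14.
g(4) = 13, g(43/14) = −1105/2744. z(3) = (43/14) − (−1105/2744)·((43/14) − 4)/((−1105/2744) − 13) = 8768/2829.

8768/2829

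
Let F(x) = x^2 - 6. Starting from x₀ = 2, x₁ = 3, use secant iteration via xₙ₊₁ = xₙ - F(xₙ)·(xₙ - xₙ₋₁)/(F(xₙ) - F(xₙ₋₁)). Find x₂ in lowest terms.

F(2) = -2, F(3) = 3. x₂ = 3 - 3·(3 - 2)/(3 - (-2)) = 12/5.

12/5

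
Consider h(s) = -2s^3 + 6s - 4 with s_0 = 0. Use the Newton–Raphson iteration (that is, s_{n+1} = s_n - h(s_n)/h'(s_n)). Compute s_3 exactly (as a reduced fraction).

10358/11205

h'(s) = -6s^2 + 6.
h(0) = -4, h'(0) = 6, so s_1 = 0 - (-4)/6 = 2/3.
h(2/3) = -16/27, h'(2/3) = 10/3, so s_2 = (2/3) - (-16/27)/(10/3) = 38/45.
h(38/45) = -12544/91125, h'(38/45) = 1162/675, so s_3 = (38/45) - (-12544/91125)/(1162/675) = 10358/11205.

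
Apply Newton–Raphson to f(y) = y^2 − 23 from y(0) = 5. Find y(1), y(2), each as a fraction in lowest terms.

f'(y) = 2y.
f(5) = 2, f'(5) = 10, so y(1) = 5 − 2/10 = 24/5.
f(24/5) = 1/25, f'(24/5) = 48/5, so y(2) = (24/5) − (1/25)/(48/5) = 1151/240.

y(1) = 24/5, y(2) = 1151/240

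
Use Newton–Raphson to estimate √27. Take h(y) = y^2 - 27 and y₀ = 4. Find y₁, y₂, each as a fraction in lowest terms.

y₁ = 43/8, y₂ = 3577/688

h'(y) = 2y.
h(4) = -11, h'(4) = 8, so y₁ = 4 - (-11)/8 = 43/8.
h(43/8) = 121/64, h'(43/8) = 43/4, so y₂ = (43/8) - (121/64)/(43/4) = 3577/688.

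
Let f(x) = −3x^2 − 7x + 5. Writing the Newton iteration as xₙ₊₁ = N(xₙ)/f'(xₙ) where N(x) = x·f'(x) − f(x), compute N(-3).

f'(x) = −6x − 7.
N(x) = x·f'(x) − f(x) = x·(−6x − 7) − (−3x^2 − 7x + 5) = −3x^2 − 5.
N(-3) = −32.

−32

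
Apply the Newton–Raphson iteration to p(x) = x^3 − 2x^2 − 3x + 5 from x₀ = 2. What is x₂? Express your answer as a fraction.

p'(x) = 3x^2 − 4x − 3.
p(2) = −1, p'(2) = 1, so x₁ = 2 − (−1)/1 = 3.
p(3) = 5, p'(3) = 12, so x₂ = 3 − 5/12 = 31/12.

31/12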